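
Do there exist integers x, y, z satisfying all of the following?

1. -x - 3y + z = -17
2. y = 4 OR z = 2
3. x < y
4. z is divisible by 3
Yes

Take x = 2, y = 4, z = -3. Substituting into each constraint:
  (1) (-2) - 3(4) + (-3) = -17 ✓
  (2) y = 4, target 4 ✓ (first branch holds)
  (3) 2 < 4 ✓
  (4) -3 = 3 × -1, remainder 0 ✓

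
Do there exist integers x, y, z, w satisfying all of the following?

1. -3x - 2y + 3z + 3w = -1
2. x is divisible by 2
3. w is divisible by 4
Yes

Take x = 0, y = 2, z = 1, w = 0. Substituting into each constraint:
  (1) -3(0) - 2(2) + 3(1) + 3(0) = -1 ✓
  (2) 0 = 2 × 0, remainder 0 ✓
  (3) 0 = 4 × 0, remainder 0 ✓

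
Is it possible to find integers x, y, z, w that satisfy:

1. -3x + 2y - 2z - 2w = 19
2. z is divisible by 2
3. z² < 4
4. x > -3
Yes

Take x = -1, y = 0, z = 0, w = -8. Substituting into each constraint:
  (1) -3(-1) + 2(0) - 2(0) - 2(-8) = 19 ✓
  (2) 0 = 2 × 0, remainder 0 ✓
  (3) z² = (0)² = 0, and 0 < 4 ✓
  (4) -1 > -3 ✓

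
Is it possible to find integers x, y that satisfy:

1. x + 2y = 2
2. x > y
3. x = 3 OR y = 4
No

The full constraint system is jointly infeasible over the integers. Each constraint and what it forces:

  - x + 2y = 2: is a linear equation tying the variables together
  - x > y: bounds one variable relative to another variable
  - x = 3 OR y = 4: forces a choice: either x = 3 or y = 4

Split on the disjunction (x = 3 OR y = 4):
  • If x = 3: with x = 3, every remaining term of the linear equation is divisible by 2, so the left side is ≡ 0 (mod 2); but the right side -1 ≡ 1 (mod 2). No integers can satisfy it.
  • If y = 4: the equation forces x = -6, giving (y, x) = (4, -6), which violates x > y.
Both branches are infeasible, so the system has no integer solution.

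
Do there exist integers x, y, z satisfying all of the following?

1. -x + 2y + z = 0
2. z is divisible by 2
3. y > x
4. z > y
Yes

Take x = -2, y = -1, z = 0. Substituting into each constraint:
  (1) 2 + 2(-1) + 0 = 0 ✓
  (2) 0 = 2 × 0, remainder 0 ✓
  (3) -1 > -2 ✓
  (4) 0 > -1 ✓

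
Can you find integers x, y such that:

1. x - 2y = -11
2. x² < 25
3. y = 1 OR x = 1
Yes

Take x = 1, y = 6. Substituting into each constraint:
  (1) 1 - 2(6) = -11 ✓
  (2) x² = (1)² = 1, and 1 < 25 ✓
  (3) x = 1, target 1 ✓ (second branch holds)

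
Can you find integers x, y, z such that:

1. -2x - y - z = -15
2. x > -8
Yes

Take x = 0, y = 15, z = 0. Substituting into each constraint:
  (1) -2(0) + (-15) + 0 = -15 ✓
  (2) 0 > -8 ✓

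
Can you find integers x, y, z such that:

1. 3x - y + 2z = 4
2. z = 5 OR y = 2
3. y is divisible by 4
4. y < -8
Yes

Take x = -6, y = -12, z = 5. Substituting into each constraint:
  (1) 3(-6) + 12 + 2(5) = 4 ✓
  (2) z = 5, target 5 ✓ (first branch holds)
  (3) -12 = 4 × -3, remainder 0 ✓
  (4) -12 < -8 ✓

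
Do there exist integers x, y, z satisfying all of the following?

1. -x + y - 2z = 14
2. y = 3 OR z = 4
Yes

Take x = -22, y = 0, z = 4. Substituting into each constraint:
  (1) 22 + 0 - 2(4) = 14 ✓
  (2) z = 4, target 4 ✓ (second branch holds)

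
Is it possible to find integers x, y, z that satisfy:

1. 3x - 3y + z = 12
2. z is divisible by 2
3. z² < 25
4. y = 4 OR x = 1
Yes

Take x = 8, y = 4, z = 0. Substituting into each constraint:
  (1) 3(8) - 3(4) + 0 = 12 ✓
  (2) 0 = 2 × 0, remainder 0 ✓
  (3) z² = (0)² = 0, and 0 < 25 ✓
  (4) y = 4, target 4 ✓ (first branch holds)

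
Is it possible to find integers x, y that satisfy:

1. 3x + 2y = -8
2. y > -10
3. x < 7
Yes

Take x = 0, y = -4. Substituting into each constraint:
  (1) 3(0) + 2(-4) = -8 ✓
  (2) -4 > -10 ✓
  (3) 0 < 7 ✓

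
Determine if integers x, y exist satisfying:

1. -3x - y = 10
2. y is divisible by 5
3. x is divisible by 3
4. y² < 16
No

The full constraint system is jointly infeasible over the integers. Each constraint and what it forces:

  - -3x - y = 10: is a linear equation tying the variables together
  - y is divisible by 5: restricts y to multiples of 5
  - x is divisible by 3: restricts x to multiples of 3
  - y² < 16: restricts y to |y| ≤ 3

The bounds confine y to {0} with 5 | y. For each value, substitute into the equation:
  • y = 0: the equation gives -3x = 10, so x would not be an integer.
Every case fails, so no integer solution exists.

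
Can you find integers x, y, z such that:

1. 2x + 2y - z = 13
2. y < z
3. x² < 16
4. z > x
Yes

Take x = 0, y = 16, z = 19. Substituting into each constraint:
  (1) 2(0) + 2(16) + (-19) = 13 ✓
  (2) 16 < 19 ✓
  (3) x² = (0)² = 0, and 0 < 16 ✓
  (4) 19 > 0 ✓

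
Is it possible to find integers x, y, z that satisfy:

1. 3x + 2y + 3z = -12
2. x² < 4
Yes

Take x = 0, y = -6, z = 0. Substituting into each constraint:
  (1) 3(0) + 2(-6) + 3(0) = -12 ✓
  (2) x² = (0)² = 0, and 0 < 4 ✓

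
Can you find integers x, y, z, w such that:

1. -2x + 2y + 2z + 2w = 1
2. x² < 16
No

Even the single constraint (-2x + 2y + 2z + 2w = 1) is infeasible over the integers.

  - -2x + 2y + 2z + 2w = 1: every term on the left is divisible by 2, so the LHS ≡ 0 (mod 2), but the RHS 1 is not — no integer solution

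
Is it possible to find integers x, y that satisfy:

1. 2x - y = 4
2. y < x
Yes

Take x = 3, y = 2. Substituting into each constraint:
  (1) 2(3) + (-2) = 4 ✓
  (2) 2 < 3 ✓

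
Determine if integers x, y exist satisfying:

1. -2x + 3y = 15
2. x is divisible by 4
Yes

Take x = 0, y = 5. Substituting into each constraint:
  (1) -2(0) + 3(5) = 15 ✓
  (2) 0 = 4 × 0, remainder 0 ✓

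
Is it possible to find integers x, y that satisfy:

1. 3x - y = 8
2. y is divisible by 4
Yes

Take x = 4, y = 4. Substituting into each constraint:
  (1) 3(4) + (-4) = 8 ✓
  (2) 4 = 4 × 1, remainder 0 ✓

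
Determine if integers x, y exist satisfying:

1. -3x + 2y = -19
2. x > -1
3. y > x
Yes

Take x = 21, y = 22. Substituting into each constraint:
  (1) -3(21) + 2(22) = -19 ✓
  (2) 21 > -1 ✓
  (3) 22 > 21 ✓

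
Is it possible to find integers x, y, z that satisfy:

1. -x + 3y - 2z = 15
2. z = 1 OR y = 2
Yes

Take x = -14, y = 1, z = 1. Substituting into each constraint:
  (1) 14 + 3(1) - 2(1) = 15 ✓
  (2) z = 1, target 1 ✓ (first branch holds)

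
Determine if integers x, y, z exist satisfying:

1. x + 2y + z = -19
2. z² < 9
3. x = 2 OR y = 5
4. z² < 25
Yes

Take x = -28, y = 5, z = -1. Substituting into each constraint:
  (1) (-28) + 2(5) + (-1) = -19 ✓
  (2) z² = (-1)² = 1, and 1 < 9 ✓
  (3) y = 5, target 5 ✓ (second branch holds)
  (4) z² = (-1)² = 1, and 1 < 25 ✓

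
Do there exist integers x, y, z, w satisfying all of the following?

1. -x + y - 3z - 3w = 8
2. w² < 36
Yes

Take x = -8, y = 0, z = 0, w = 0. Substituting into each constraint:
  (1) 8 + 0 - 3(0) - 3(0) = 8 ✓
  (2) w² = (0)² = 0, and 0 < 36 ✓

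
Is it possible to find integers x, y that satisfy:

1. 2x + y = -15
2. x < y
Yes

Take x = -8, y = 1. Substituting into each constraint:
  (1) 2(-8) + 1 = -15 ✓
  (2) -8 < 1 ✓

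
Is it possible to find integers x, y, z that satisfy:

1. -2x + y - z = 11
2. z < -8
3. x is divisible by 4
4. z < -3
Yes

Take x = 0, y = 0, z = -11. Substituting into each constraint:
  (1) -2(0) + 0 + 11 = 11 ✓
  (2) -11 < -8 ✓
  (3) 0 = 4 × 0, remainder 0 ✓
  (4) -11 < -3 ✓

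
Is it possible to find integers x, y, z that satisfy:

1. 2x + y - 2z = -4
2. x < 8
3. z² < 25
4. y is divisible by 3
Yes

Take x = 0, y = 0, z = 2. Substituting into each constraint:
  (1) 2(0) + 0 - 2(2) = -4 ✓
  (2) 0 < 8 ✓
  (3) z² = (2)² = 4, and 4 < 25 ✓
  (4) 0 = 3 × 0, remainder 0 ✓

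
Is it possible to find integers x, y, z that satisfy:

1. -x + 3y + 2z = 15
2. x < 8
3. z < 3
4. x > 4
Yes

Take x = 7, y = 6, z = 2. Substituting into each constraint:
  (1) (-7) + 3(6) + 2(2) = 15 ✓
  (2) 7 < 8 ✓
  (3) 2 < 3 ✓
  (4) 7 > 4 ✓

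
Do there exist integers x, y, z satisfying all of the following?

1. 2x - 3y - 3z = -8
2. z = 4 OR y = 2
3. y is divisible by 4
Yes

Take x = 2, y = 0, z = 4. Substituting into each constraint:
  (1) 2(2) - 3(0) - 3(4) = -8 ✓
  (2) z = 4, target 4 ✓ (first branch holds)
  (3) 0 = 4 × 0, remainder 0 ✓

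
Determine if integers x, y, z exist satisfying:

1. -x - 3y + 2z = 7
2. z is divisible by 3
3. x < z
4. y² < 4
Yes

Take x = 8, y = 1, z = 9. Substituting into each constraint:
  (1) (-8) - 3(1) + 2(9) = 7 ✓
  (2) 9 = 3 × 3, remainder 0 ✓
  (3) 8 < 9 ✓
  (4) y² = (1)² = 1, and 1 < 4 ✓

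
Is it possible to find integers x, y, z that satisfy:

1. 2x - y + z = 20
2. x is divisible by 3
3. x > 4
Yes

Take x = 6, y = 0, z = 8. Substituting into each constraint:
  (1) 2(6) + 0 + 8 = 20 ✓
  (2) 6 = 3 × 2, remainder 0 ✓
  (3) 6 > 4 ✓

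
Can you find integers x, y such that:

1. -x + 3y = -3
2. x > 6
Yes

Take x = 9, y = 2. Substituting into each constraint:
  (1) (-9) + 3(2) = -3 ✓
  (2) 9 > 6 ✓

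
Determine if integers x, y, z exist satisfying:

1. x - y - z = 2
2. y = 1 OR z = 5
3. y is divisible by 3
Yes

Take x = 7, y = 0, z = 5. Substituting into each constraint:
  (1) 7 + 0 + (-5) = 2 ✓
  (2) z = 5, target 5 ✓ (second branch holds)
  (3) 0 = 3 × 0, remainder 0 ✓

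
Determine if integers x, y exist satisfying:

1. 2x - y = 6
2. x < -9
Yes

Take x = -10, y = -26. Substituting into each constraint:
  (1) 2(-10) + 26 = 6 ✓
  (2) -10 < -9 ✓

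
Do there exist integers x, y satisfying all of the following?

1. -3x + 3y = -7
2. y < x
No

Even the single constraint (-3x + 3y = -7) is infeasible over the integers.

  - -3x + 3y = -7: every term on the left is divisible by 3, so the LHS ≡ 0 (mod 3), but the RHS -7 is not — no integer solution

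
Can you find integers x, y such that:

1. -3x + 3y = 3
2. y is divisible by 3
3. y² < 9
Yes

Take x = -1, y = 0. Substituting into each constraint:
  (1) -3(-1) + 3(0) = 3 ✓
  (2) 0 = 3 × 0, remainder 0 ✓
  (3) y² = (0)² = 0, and 0 < 9 ✓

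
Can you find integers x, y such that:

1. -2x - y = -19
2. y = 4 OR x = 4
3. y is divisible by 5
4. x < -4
No

A contradictory subset is {-2x - y = -19, y = 4 OR x = 4, x < -4}. No integer assignment can satisfy these jointly:

  - -2x - y = -19: is a linear equation tying the variables together
  - y = 4 OR x = 4: forces a choice: either y = 4 or x = 4
  - x < -4: bounds one variable relative to a constant

Split on the disjunction (y = 4 OR x = 4):
  • If y = 4: with y = 4, every remaining term of the linear equation is divisible by 2, so the left side is ≡ 0 (mod 2); but the right side -15 ≡ 1 (mod 2). No integers can satisfy it.
  • If x = 4: this contradicts the bound x ≤ -5.
Both branches are infeasible, so the system has no integer solution.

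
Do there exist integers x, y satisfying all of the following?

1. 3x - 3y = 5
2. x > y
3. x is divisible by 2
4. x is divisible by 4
No

Even the single constraint (3x - 3y = 5) is infeasible over the integers.

  - 3x - 3y = 5: every term on the left is divisible by 3, so the LHS ≡ 0 (mod 3), but the RHS 5 is not — no integer solution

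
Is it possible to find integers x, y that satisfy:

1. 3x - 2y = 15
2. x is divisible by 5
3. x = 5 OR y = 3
Yes

Take x = 5, y = 0. Substituting into each constraint:
  (1) 3(5) - 2(0) = 15 ✓
  (2) 5 = 5 × 1, remainder 0 ✓
  (3) x = 5, target 5 ✓ (first branch holds)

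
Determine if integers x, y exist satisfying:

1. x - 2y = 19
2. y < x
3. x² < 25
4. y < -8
Yes

Take x = 1, y = -9. Substituting into each constraint:
  (1) 1 - 2(-9) = 19 ✓
  (2) -9 < 1 ✓
  (3) x² = (1)² = 1, and 1 < 25 ✓
  (4) -9 < -8 ✓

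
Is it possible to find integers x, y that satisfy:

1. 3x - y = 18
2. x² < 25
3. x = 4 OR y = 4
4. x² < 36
Yes

Take x = 4, y = -6. Substituting into each constraint:
  (1) 3(4) + 6 = 18 ✓
  (2) x² = (4)² = 16, and 16 < 25 ✓
  (3) x = 4, target 4 ✓ (first branch holds)
  (4) x² = (4)² = 16, and 16 < 36 ✓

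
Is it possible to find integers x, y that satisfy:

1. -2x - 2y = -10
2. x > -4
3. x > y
Yes

Take x = 3, y = 2. Substituting into each constraint:
  (1) -2(3) - 2(2) = -10 ✓
  (2) 3 > -4 ✓
  (3) 3 > 2 ✓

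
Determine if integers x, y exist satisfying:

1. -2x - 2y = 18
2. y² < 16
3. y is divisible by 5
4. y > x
Yes

Take x = -9, y = 0. Substituting into each constraint:
  (1) -2(-9) - 2(0) = 18 ✓
  (2) y² = (0)² = 0, and 0 < 16 ✓
  (3) 0 = 5 × 0, remainder 0 ✓
  (4) 0 > -9 ✓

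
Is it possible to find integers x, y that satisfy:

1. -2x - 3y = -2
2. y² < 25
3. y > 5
No

A contradictory subset is {y² < 25, y > 5}. No integer assignment can satisfy these jointly:

  - y² < 25: restricts y to |y| ≤ 4
  - y > 5: bounds one variable relative to a constant

Direct contradiction: the bounds on y require y ≥ 6 and y ≤ 4 simultaneously, which is empty.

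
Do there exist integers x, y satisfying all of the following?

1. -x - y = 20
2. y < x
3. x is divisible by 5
Yes

Take x = 0, y = -20. Substituting into each constraint:
  (1) 0 + 20 = 20 ✓
  (2) -20 < 0 ✓
  (3) 0 = 5 × 0, remainder 0 ✓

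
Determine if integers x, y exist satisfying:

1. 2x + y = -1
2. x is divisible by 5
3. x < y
Yes

Take x = -5, y = 9. Substituting into each constraint:
  (1) 2(-5) + 9 = -1 ✓
  (2) -5 = 5 × -1, remainder 0 ✓
  (3) -5 < 9 ✓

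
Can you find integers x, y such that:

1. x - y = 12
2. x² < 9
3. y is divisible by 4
Yes

Take x = 0, y = -12. Substituting into each constraint:
  (1) 0 + 12 = 12 ✓
  (2) x² = (0)² = 0, and 0 < 9 ✓
  (3) -12 = 4 × -3, remainder 0 ✓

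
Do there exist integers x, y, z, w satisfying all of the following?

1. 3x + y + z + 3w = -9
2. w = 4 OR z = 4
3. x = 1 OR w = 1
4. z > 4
Yes

Take x = 1, y = -29, z = 5, w = 4. Substituting into each constraint:
  (1) 3(1) + (-29) + 5 + 3(4) = -9 ✓
  (2) w = 4, target 4 ✓ (first branch holds)
  (3) x = 1, target 1 ✓ (first branch holds)
  (4) 5 > 4 ✓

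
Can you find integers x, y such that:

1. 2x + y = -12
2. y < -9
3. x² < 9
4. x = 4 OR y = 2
No

A contradictory subset is {y < -9, x² < 9, x = 4 OR y = 2}. No integer assignment can satisfy these jointly:

  - y < -9: bounds one variable relative to a constant
  - x² < 9: restricts x to |x| ≤ 2
  - x = 4 OR y = 2: forces a choice: either x = 4 or y = 2

Split on the disjunction (x = 4 OR y = 2):
  • If x = 4: this contradicts x² < 9, which requires |x| ≤ 2.
  • If y = 2: this contradicts the bound y ≤ -10.
Both branches are infeasible, so the system has no integer solution.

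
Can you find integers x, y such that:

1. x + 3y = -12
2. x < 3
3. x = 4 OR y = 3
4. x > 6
No

A contradictory subset is {x < 3, x > 6}. No integer assignment can satisfy these jointly:

  - x < 3: bounds one variable relative to a constant
  - x > 6: bounds one variable relative to a constant

Direct contradiction: the bounds on x require x ≥ 7 and x ≤ 2 simultaneously, which is empty.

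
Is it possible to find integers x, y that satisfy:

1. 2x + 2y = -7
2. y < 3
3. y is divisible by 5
No

Even the single constraint (2x + 2y = -7) is infeasible over the integers.

  - 2x + 2y = -7: every term on the left is divisible by 2, so the LHS ≡ 0 (mod 2), but the RHS -7 is not — no integer solution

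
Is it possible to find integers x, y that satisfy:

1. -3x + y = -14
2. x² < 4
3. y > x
No

The full constraint system is jointly infeasible over the integers. Each constraint and what it forces:

  - -3x + y = -14: is a linear equation tying the variables together
  - x² < 4: restricts x to |x| ≤ 1
  - y > x: bounds one variable relative to another variable

Propagating the comparison: y > x and x ≥ -1 give y ≥ 0. Range argument: with x ∈ [-1, 1], y ∈ [0, ∞], the left side of the equation is at least -3, but the right side is -14 < -3. No integer solution exists.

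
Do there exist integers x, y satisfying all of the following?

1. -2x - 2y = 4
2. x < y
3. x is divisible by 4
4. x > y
No

A contradictory subset is {x < y, x > y}. No integer assignment can satisfy these jointly:

  - x < y: bounds one variable relative to another variable
  - x > y: bounds one variable relative to another variable

Direct contradiction: y > x and x > y cannot both hold.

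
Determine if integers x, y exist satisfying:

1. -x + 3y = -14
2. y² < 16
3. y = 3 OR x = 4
Yes

Take x = 23, y = 3. Substituting into each constraint:
  (1) (-23) + 3(3) = -14 ✓
  (2) y² = (3)² = 9, and 9 < 16 ✓
  (3) y = 3, target 3 ✓ (first branch holds)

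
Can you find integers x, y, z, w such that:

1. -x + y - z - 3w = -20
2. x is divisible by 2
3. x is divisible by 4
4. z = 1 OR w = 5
Yes

Take x = 0, y = -19, z = 1, w = 0. Substituting into each constraint:
  (1) 0 + (-19) + (-1) - 3(0) = -20 ✓
  (2) 0 = 2 × 0, remainder 0 ✓
  (3) 0 = 4 × 0, remainder 0 ✓
  (4) z = 1, target 1 ✓ (first branch holds)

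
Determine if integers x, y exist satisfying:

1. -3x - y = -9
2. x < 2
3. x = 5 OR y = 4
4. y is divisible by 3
No

A contradictory subset is {-3x - y = -9, x < 2, x = 5 OR y = 4}. No integer assignment can satisfy these jointly:

  - -3x - y = -9: is a linear equation tying the variables together
  - x < 2: bounds one variable relative to a constant
  - x = 5 OR y = 4: forces a choice: either x = 5 or y = 4

Split on the disjunction (x = 5 OR y = 4):
  • If x = 5: this contradicts the bound x ≤ 1.
  • If y = 4: with y = 4, every remaining term of the linear equation is divisible by 3, so the left side is ≡ 0 (mod 3); but the right side -5 ≡ 1 (mod 3). No integers can satisfy it.
Both branches are infeasible, so the system has no integer solution.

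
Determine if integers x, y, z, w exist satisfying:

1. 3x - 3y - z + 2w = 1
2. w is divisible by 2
Yes

Take x = 0, y = -1, z = 2, w = 0. Substituting into each constraint:
  (1) 3(0) - 3(-1) + (-2) + 2(0) = 1 ✓
  (2) 0 = 2 × 0, remainder 0 ✓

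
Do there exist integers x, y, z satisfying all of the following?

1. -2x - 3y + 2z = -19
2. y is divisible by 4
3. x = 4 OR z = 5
No

A contradictory subset is {-2x - 3y + 2z = -19, y is divisible by 4}. No integer assignment can satisfy these jointly:

  - -2x - 3y + 2z = -19: is a linear equation tying the variables together
  - y is divisible by 4: restricts y to multiples of 4

Modular obstruction: writing y = 4y', every remaining term of the linear equation is divisible by 2, so the left side is ≡ 0 (mod 2); but the right side -19 ≡ 1 (mod 2). No integers can satisfy it.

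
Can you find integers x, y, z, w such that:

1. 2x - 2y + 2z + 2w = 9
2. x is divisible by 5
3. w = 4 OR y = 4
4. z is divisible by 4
No

Even the single constraint (2x - 2y + 2z + 2w = 9) is infeasible over the integers.

  - 2x - 2y + 2z + 2w = 9: every term on the left is divisible by 2, so the LHS ≡ 0 (mod 2), but the RHS 9 is not — no integer solution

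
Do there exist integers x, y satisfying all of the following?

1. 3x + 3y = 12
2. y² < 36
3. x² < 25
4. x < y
Yes

Take x = 1, y = 3. Substituting into each constraint:
  (1) 3(1) + 3(3) = 12 ✓
  (2) y² = (3)² = 9, and 9 < 36 ✓
  (3) x² = (1)² = 1, and 1 < 25 ✓
  (4) 1 < 3 ✓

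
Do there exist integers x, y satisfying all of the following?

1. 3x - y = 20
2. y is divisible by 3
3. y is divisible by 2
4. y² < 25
No

A contradictory subset is {3x - y = 20, y is divisible by 3}. No integer assignment can satisfy these jointly:

  - 3x - y = 20: is a linear equation tying the variables together
  - y is divisible by 3: restricts y to multiples of 3

Modular obstruction: writing y = 3y', every remaining term of the linear equation is divisible by 3, so the left side is ≡ 0 (mod 3); but the right side 20 ≡ 2 (mod 3). No integers can satisfy it.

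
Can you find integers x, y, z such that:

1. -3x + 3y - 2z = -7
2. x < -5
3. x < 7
Yes

Take x = -6, y = -7, z = 2. Substituting into each constraint:
  (1) -3(-6) + 3(-7) - 2(2) = -7 ✓
  (2) -6 < -5 ✓
  (3) -6 < 7 ✓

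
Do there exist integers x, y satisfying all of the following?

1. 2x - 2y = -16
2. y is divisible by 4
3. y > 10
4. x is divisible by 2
Yes

Take x = 4, y = 12. Substituting into each constraint:
  (1) 2(4) - 2(12) = -16 ✓
  (2) 12 = 4 × 3, remainder 0 ✓
  (3) 12 > 10 ✓
  (4) 4 = 2 × 2, remainder 0 ✓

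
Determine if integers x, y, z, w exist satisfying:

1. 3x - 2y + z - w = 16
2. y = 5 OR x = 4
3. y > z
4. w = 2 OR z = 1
Yes

Take x = 4, y = -7, z = -8, w = 2. Substituting into each constraint:
  (1) 3(4) - 2(-7) + (-8) + (-2) = 16 ✓
  (2) x = 4, target 4 ✓ (second branch holds)
  (3) -7 > -8 ✓
  (4) w = 2, target 2 ✓ (first branch holds)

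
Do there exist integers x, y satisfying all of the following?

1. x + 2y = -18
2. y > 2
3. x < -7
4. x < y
Yes

Take x = -24, y = 3. Substituting into each constraint:
  (1) (-24) + 2(3) = -18 ✓
  (2) 3 > 2 ✓
  (3) -24 < -7 ✓
  (4) -24 < 3 ✓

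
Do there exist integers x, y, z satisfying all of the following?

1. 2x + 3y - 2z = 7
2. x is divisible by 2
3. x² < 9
Yes

Take x = 0, y = 3, z = 1. Substituting into each constraint:
  (1) 2(0) + 3(3) - 2(1) = 7 ✓
  (2) 0 = 2 × 0, remainder 0 ✓
  (3) x² = (0)² = 0, and 0 < 9 ✓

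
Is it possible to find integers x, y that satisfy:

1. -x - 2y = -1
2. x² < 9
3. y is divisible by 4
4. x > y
Yes

Take x = 1, y = 0. Substituting into each constraint:
  (1) (-1) - 2(0) = -1 ✓
  (2) x² = (1)² = 1, and 1 < 9 ✓
  (3) 0 = 4 × 0, remainder 0 ✓
  (4) 1 > 0 ✓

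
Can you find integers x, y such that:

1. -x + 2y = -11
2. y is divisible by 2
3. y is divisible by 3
Yes

Take x = 11, y = 0. Substituting into each constraint:
  (1) (-11) + 2(0) = -11 ✓
  (2) 0 = 2 × 0, remainder 0 ✓
  (3) 0 = 3 × 0, remainder 0 ✓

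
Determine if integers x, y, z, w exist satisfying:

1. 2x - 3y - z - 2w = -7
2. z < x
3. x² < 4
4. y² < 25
Yes

Take x = 0, y = 0, z = -1, w = 4. Substituting into each constraint:
  (1) 2(0) - 3(0) + 1 - 2(4) = -7 ✓
  (2) -1 < 0 ✓
  (3) x² = (0)² = 0, and 0 < 4 ✓
  (4) y² = (0)² = 0, and 0 < 25 ✓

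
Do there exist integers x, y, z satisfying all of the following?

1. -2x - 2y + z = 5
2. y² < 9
Yes

Take x = 0, y = -2, z = 1. Substituting into each constraint:
  (1) -2(0) - 2(-2) + 1 = 5 ✓
  (2) y² = (-2)² = 4, and 4 < 9 ✓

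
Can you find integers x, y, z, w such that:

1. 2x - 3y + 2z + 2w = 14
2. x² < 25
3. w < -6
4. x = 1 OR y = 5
Yes

Take x = 1, y = -10, z = 0, w = -9. Substituting into each constraint:
  (1) 2(1) - 3(-10) + 2(0) + 2(-9) = 14 ✓
  (2) x² = (1)² = 1, and 1 < 25 ✓
  (3) -9 < -6 ✓
  (4) x = 1, target 1 ✓ (first branch holds)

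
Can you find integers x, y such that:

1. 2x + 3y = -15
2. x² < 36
Yes

Take x = 0, y = -5. Substituting into each constraint:
  (1) 2(0) + 3(-5) = -15 ✓
  (2) x² = (0)² = 0, and 0 < 36 ✓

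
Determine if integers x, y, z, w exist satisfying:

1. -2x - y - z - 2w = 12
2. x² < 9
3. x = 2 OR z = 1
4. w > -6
Yes

Take x = 2, y = 0, z = -6, w = -5. Substituting into each constraint:
  (1) -2(2) + 0 + 6 - 2(-5) = 12 ✓
  (2) x² = (2)² = 4, and 4 < 9 ✓
  (3) x = 2, target 2 ✓ (first branch holds)
  (4) -5 > -6 ✓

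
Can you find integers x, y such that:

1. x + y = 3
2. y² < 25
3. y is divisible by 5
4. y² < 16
Yes

Take x = 3, y = 0. Substituting into each constraint:
  (1) 3 + 0 = 3 ✓
  (2) y² = (0)² = 0, and 0 < 25 ✓
  (3) 0 = 5 × 0, remainder 0 ✓
  (4) y² = (0)² = 0, and 0 < 16 ✓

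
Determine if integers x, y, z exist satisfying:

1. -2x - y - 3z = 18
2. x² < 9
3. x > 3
No

A contradictory subset is {x² < 9, x > 3}. No integer assignment can satisfy these jointly:

  - x² < 9: restricts x to |x| ≤ 2
  - x > 3: bounds one variable relative to a constant

Direct contradiction: the bounds on x require x ≥ 4 and x ≤ 2 simultaneously, which is empty.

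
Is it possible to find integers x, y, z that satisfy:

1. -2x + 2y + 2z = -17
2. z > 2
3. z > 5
No

Even the single constraint (-2x + 2y + 2z = -17) is infeasible over the integers.

  - -2x + 2y + 2z = -17: every term on the left is divisible by 2, so the LHS ≡ 0 (mod 2), but the RHS -17 is not — no integer solution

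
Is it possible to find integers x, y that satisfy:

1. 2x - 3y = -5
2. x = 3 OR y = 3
Yes

Take x = 2, y = 3. Substituting into each constraint:
  (1) 2(2) - 3(3) = -5 ✓
  (2) y = 3, target 3 ✓ (second branch holds)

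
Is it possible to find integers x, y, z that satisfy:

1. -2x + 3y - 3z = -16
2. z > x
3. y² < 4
Yes

Take x = 2, y = -1, z = 3. Substituting into each constraint:
  (1) -2(2) + 3(-1) - 3(3) = -16 ✓
  (2) 3 > 2 ✓
  (3) y² = (-1)² = 1, and 1 < 4 ✓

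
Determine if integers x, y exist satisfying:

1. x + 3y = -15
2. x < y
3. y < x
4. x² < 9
No

A contradictory subset is {x < y, y < x}. No integer assignment can satisfy these jointly:

  - x < y: bounds one variable relative to another variable
  - y < x: bounds one variable relative to another variable

Direct contradiction: y > x and x > y cannot both hold.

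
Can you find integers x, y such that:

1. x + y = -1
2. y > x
Yes

Take x = -1, y = 0. Substituting into each constraint:
  (1) (-1) + 0 = -1 ✓
  (2) 0 > -1 ✓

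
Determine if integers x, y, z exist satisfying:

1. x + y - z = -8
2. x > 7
Yes

Take x = 8, y = 0, z = 16. Substituting into each constraint:
  (1) 8 + 0 + (-16) = -8 ✓
  (2) 8 > 7 ✓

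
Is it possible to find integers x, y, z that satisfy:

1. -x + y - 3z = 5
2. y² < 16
Yes

Take x = 1, y = 0, z = -2. Substituting into each constraint:
  (1) (-1) + 0 - 3(-2) = 5 ✓
  (2) y² = (0)² = 0, and 0 < 16 ✓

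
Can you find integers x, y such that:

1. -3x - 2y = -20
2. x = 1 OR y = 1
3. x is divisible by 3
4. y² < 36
Yes

Take x = 6, y = 1. Substituting into each constraint:
  (1) -3(6) - 2(1) = -20 ✓
  (2) y = 1, target 1 ✓ (second branch holds)
  (3) 6 = 3 × 2, remainder 0 ✓
  (4) y² = (1)² = 1, and 1 < 36 ✓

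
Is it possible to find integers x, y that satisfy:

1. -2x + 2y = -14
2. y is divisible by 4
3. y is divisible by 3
Yes

Take x = 7, y = 0. Substituting into each constraint:
  (1) -2(7) + 2(0) = -14 ✓
  (2) 0 = 4 × 0, remainder 0 ✓
  (3) 0 = 3 × 0, remainder 0 ✓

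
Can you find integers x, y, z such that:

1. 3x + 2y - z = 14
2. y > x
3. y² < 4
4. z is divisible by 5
Yes

Take x = -1, y = 1, z = -15. Substituting into each constraint:
  (1) 3(-1) + 2(1) + 15 = 14 ✓
  (2) 1 > -1 ✓
  (3) y² = (1)² = 1, and 1 < 4 ✓
  (4) -15 = 5 × -3, remainder 0 ✓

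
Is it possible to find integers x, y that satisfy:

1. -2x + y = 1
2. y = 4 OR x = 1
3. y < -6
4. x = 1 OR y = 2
No

A contradictory subset is {-2x + y = 1, y < -6, x = 1 OR y = 2}. No integer assignment can satisfy these jointly:

  - -2x + y = 1: is a linear equation tying the variables together
  - y < -6: bounds one variable relative to a constant
  - x = 1 OR y = 2: forces a choice: either x = 1 or y = 2

Split on the disjunction (x = 1 OR y = 2):
  • If x = 1: the equation forces y = 3, which contradicts the bound y ≤ -7.
  • If y = 2: this contradicts the bound y ≤ -7.
Both branches are infeasible, so the system has no integer solution.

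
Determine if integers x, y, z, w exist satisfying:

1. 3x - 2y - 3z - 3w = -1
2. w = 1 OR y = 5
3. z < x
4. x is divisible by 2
Yes

Take x = 0, y = 5, z = -1, w = -2. Substituting into each constraint:
  (1) 3(0) - 2(5) - 3(-1) - 3(-2) = -1 ✓
  (2) y = 5, target 5 ✓ (second branch holds)
  (3) -1 < 0 ✓
  (4) 0 = 2 × 0, remainder 0 ✓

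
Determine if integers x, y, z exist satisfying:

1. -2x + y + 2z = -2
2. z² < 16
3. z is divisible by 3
Yes

Take x = 1, y = 0, z = 0. Substituting into each constraint:
  (1) -2(1) + 0 + 2(0) = -2 ✓
  (2) z² = (0)² = 0, and 0 < 16 ✓
  (3) 0 = 3 × 0, remainder 0 ✓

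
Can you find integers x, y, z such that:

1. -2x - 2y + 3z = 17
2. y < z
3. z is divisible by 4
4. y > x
No

A contradictory subset is {-2x - 2y + 3z = 17, z is divisible by 4}. No integer assignment can satisfy these jointly:

  - -2x - 2y + 3z = 17: is a linear equation tying the variables together
  - z is divisible by 4: restricts z to multiples of 4

Modular obstruction: writing z = 4z', every remaining term of the linear equation is divisible by 2, so the left side is ≡ 0 (mod 2); but the right side 17 ≡ 1 (mod 2). No integers can satisfy it.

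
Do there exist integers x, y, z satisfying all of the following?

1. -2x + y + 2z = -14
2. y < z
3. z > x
Yes

Take x = -1, y = -16, z = 0. Substituting into each constraint:
  (1) -2(-1) + (-16) + 2(0) = -14 ✓
  (2) -16 < 0 ✓
  (3) 0 > -1 ✓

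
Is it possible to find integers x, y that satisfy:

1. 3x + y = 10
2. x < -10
Yes

Take x = -11, y = 43. Substituting into each constraint:
  (1) 3(-11) + 43 = 10 ✓
  (2) -11 < -10 ✓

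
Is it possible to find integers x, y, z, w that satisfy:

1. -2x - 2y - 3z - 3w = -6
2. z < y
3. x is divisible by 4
Yes

Take x = 0, y = 3, z = 0, w = 0. Substituting into each constraint:
  (1) -2(0) - 2(3) - 3(0) - 3(0) = -6 ✓
  (2) 0 < 3 ✓
  (3) 0 = 4 × 0, remainder 0 ✓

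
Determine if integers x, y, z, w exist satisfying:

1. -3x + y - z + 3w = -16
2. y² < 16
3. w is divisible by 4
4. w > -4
Yes

Take x = 0, y = 0, z = 16, w = 0. Substituting into each constraint:
  (1) -3(0) + 0 + (-16) + 3(0) = -16 ✓
  (2) y² = (0)² = 0, and 0 < 16 ✓
  (3) 0 = 4 × 0, remainder 0 ✓
  (4) 0 > -4 ✓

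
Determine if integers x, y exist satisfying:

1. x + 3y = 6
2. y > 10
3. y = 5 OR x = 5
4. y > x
No

A contradictory subset is {x + 3y = 6, y > 10, y = 5 OR x = 5}. No integer assignment can satisfy these jointly:

  - x + 3y = 6: is a linear equation tying the variables together
  - y > 10: bounds one variable relative to a constant
  - y = 5 OR x = 5: forces a choice: either y = 5 or x = 5

Split on the disjunction (y = 5 OR x = 5):
  • If y = 5: this contradicts the bound y ≥ 11.
  • If x = 5: with x = 5, every remaining term of the linear equation is divisible by 3, so the left side is ≡ 0 (mod 3); but the right side 1 ≡ 1 (mod 3). No integers can satisfy it.
Both branches are infeasible, so the system has no integer solution.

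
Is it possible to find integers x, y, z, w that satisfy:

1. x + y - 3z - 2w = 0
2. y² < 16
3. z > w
Yes

Take x = 0, y = 3, z = 1, w = 0. Substituting into each constraint:
  (1) 0 + 3 - 3(1) - 2(0) = 0 ✓
  (2) y² = (3)² = 9, and 9 < 16 ✓
  (3) 1 > 0 ✓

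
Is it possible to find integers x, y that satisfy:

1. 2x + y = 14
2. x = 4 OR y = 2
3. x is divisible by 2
Yes

Take x = 6, y = 2. Substituting into each constraint:
  (1) 2(6) + 2 = 14 ✓
  (2) y = 2, target 2 ✓ (second branch holds)
  (3) 6 = 2 × 3, remainder 0 ✓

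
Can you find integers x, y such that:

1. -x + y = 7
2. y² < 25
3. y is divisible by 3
Yes

Take x = -7, y = 0. Substituting into each constraint:
  (1) 7 + 0 = 7 ✓
  (2) y² = (0)² = 0, and 0 < 25 ✓
  (3) 0 = 3 × 0, remainder 0 ✓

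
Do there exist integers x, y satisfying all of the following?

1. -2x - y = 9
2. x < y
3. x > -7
Yes

Take x = -4, y = -1. Substituting into each constraint:
  (1) -2(-4) + 1 = 9 ✓
  (2) -4 < -1 ✓
  (3) -4 > -7 ✓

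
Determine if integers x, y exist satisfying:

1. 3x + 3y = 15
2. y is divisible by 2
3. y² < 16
Yes

Take x = 5, y = 0. Substituting into each constraint:
  (1) 3(5) + 3(0) = 15 ✓
  (2) 0 = 2 × 0, remainder 0 ✓
  (3) y² = (0)² = 0, and 0 < 16 ✓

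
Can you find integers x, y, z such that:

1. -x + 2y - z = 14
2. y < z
Yes

Take x = -16, y = -1, z = 0. Substituting into each constraint:
  (1) 16 + 2(-1) + 0 = 14 ✓
  (2) -1 < 0 ✓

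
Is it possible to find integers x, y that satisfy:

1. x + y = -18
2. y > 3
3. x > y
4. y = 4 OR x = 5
No

A contradictory subset is {x + y = -18, y > 3, x > y}. No integer assignment can satisfy these jointly:

  - x + y = -18: is a linear equation tying the variables together
  - y > 3: bounds one variable relative to a constant
  - x > y: bounds one variable relative to another variable

Propagating the comparison: x > y and y ≥ 4 give x ≥ 5. Range argument: with x ∈ [5, ∞], y ∈ [4, ∞], the left side of the equation is at least 9, but the right side is -18 < 9. No integer solution exists.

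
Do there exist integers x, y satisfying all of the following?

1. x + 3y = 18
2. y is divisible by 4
Yes

Take x = 18, y = 0. Substituting into each constraint:
  (1) 18 + 3(0) = 18 ✓
  (2) 0 = 4 × 0, remainder 0 ✓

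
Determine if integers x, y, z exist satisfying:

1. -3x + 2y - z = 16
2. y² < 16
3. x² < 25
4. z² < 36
Yes

Take x = -4, y = 0, z = -4. Substituting into each constraint:
  (1) -3(-4) + 2(0) + 4 = 16 ✓
  (2) y² = (0)² = 0, and 0 < 16 ✓
  (3) x² = (-4)² = 16, and 16 < 25 ✓
  (4) z² = (-4)² = 16, and 16 < 36 ✓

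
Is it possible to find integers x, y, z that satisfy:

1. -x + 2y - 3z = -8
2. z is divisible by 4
Yes

Take x = 0, y = -4, z = 0. Substituting into each constraint:
  (1) 0 + 2(-4) - 3(0) = -8 ✓
  (2) 0 = 4 × 0, remainder 0 ✓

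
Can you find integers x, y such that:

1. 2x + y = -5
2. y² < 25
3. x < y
Yes

Take x = -2, y = -1. Substituting into each constraint:
  (1) 2(-2) + (-1) = -5 ✓
  (2) y² = (-1)² = 1, and 1 < 25 ✓
  (3) -2 < -1 ✓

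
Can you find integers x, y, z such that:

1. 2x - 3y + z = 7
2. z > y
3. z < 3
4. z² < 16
Yes

Take x = 2, y = -1, z = 0. Substituting into each constraint:
  (1) 2(2) - 3(-1) + 0 = 7 ✓
  (2) 0 > -1 ✓
  (3) 0 < 3 ✓
  (4) z² = (0)² = 0, and 0 < 16 ✓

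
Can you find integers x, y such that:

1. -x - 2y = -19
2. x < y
Yes

Take x = 5, y = 7. Substituting into each constraint:
  (1) (-5) - 2(7) = -19 ✓
  (2) 5 < 7 ✓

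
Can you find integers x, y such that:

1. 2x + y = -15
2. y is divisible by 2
No

The full constraint system is jointly infeasible over the integers. Each constraint and what it forces:

  - 2x + y = -15: is a linear equation tying the variables together
  - y is divisible by 2: restricts y to multiples of 2

Modular obstruction: writing y = 2y', every remaining term of the linear equation is divisible by 2, so the left side is ≡ 0 (mod 2); but the right side -15 ≡ 1 (mod 2). No integers can satisfy it.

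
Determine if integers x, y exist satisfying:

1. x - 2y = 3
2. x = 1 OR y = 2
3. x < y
No

The full constraint system is jointly infeasible over the integers. Each constraint and what it forces:

  - x - 2y = 3: is a linear equation tying the variables together
  - x = 1 OR y = 2: forces a choice: either x = 1 or y = 2
  - x < y: bounds one variable relative to another variable

Split on the disjunction (x = 1 OR y = 2):
  • If x = 1: the equation forces y = -1, giving (x, y) = (1, -1), which violates y > x.
  • If y = 2: the equation forces x = 7, giving (y, x) = (2, 7), which violates y > x.
Both branches are infeasible, so the system has no integer solution.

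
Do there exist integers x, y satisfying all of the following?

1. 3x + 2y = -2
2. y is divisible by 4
Yes

Take x = 2, y = -4. Substituting into each constraint:
  (1) 3(2) + 2(-4) = -2 ✓
  (2) -4 = 4 × -1, remainder 0 ✓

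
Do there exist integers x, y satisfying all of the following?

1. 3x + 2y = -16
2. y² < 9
Yes

Take x = -6, y = 1. Substituting into each constraint:
  (1) 3(-6) + 2(1) = -16 ✓
  (2) y² = (1)² = 1, and 1 < 9 ✓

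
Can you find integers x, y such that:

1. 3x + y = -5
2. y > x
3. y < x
No

A contradictory subset is {y > x, y < x}. No integer assignment can satisfy these jointly:

  - y > x: bounds one variable relative to another variable
  - y < x: bounds one variable relative to another variable

Direct contradiction: y > x and x > y cannot both hold.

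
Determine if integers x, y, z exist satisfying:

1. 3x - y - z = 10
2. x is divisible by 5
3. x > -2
Yes

Take x = 0, y = 0, z = -10. Substituting into each constraint:
  (1) 3(0) + 0 + 10 = 10 ✓
  (2) 0 = 5 × 0, remainder 0 ✓
  (3) 0 > -2 ✓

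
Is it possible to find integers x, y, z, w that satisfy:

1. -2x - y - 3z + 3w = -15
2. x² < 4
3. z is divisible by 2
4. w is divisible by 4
Yes

Take x = 1, y = 13, z = 0, w = 0. Substituting into each constraint:
  (1) -2(1) + (-13) - 3(0) + 3(0) = -15 ✓
  (2) x² = (1)² = 1, and 1 < 4 ✓
  (3) 0 = 2 × 0, remainder 0 ✓
  (4) 0 = 4 × 0, remainder 0 ✓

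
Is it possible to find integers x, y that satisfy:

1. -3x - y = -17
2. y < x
Yes

Take x = 5, y = 2. Substituting into each constraint:
  (1) -3(5) + (-2) = -17 ✓
  (2) 2 < 5 ✓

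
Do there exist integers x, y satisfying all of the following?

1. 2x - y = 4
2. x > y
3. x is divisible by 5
Yes

Take x = 0, y = -4. Substituting into each constraint:
  (1) 2(0) + 4 = 4 ✓
  (2) 0 > -4 ✓
  (3) 0 = 5 × 0, remainder 0 ✓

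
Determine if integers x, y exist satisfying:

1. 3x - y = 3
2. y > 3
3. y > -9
Yes

Take x = 3, y = 6. Substituting into each constraint:
  (1) 3(3) + (-6) = 3 ✓
  (2) 6 > 3 ✓
  (3) 6 > -9 ✓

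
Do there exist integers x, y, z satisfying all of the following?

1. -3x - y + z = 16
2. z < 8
Yes

Take x = -5, y = 0, z = 1. Substituting into each constraint:
  (1) -3(-5) + 0 + 1 = 16 ✓
  (2) 1 < 8 ✓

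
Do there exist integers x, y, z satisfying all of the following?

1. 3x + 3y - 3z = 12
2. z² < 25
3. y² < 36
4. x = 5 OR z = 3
Yes

Take x = 7, y = 0, z = 3. Substituting into each constraint:
  (1) 3(7) + 3(0) - 3(3) = 12 ✓
  (2) z² = (3)² = 9, and 9 < 25 ✓
  (3) y² = (0)² = 0, and 0 < 36 ✓
  (4) z = 3, target 3 ✓ (second branch holds)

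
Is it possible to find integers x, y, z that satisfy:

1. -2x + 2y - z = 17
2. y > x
Yes

Take x = 0, y = 1, z = -15. Substituting into each constraint:
  (1) -2(0) + 2(1) + 15 = 17 ✓
  (2) 1 > 0 ✓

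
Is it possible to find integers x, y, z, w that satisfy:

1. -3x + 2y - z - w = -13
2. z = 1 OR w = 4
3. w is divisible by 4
Yes

Take x = 1, y = -3, z = 0, w = 4. Substituting into each constraint:
  (1) -3(1) + 2(-3) + 0 + (-4) = -13 ✓
  (2) w = 4, target 4 ✓ (second branch holds)
  (3) 4 = 4 × 1, remainder 0 ✓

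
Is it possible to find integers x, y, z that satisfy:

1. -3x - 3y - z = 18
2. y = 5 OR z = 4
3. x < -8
Yes

Take x = -12, y = 5, z = 3. Substituting into each constraint:
  (1) -3(-12) - 3(5) + (-3) = 18 ✓
  (2) y = 5, target 5 ✓ (first branch holds)
  (3) -12 < -8 ✓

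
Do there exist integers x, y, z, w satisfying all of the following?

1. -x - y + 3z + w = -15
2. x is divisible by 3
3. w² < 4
Yes

Take x = 0, y = 0, z = -5, w = 0. Substituting into each constraint:
  (1) 0 + 0 + 3(-5) + 0 = -15 ✓
  (2) 0 = 3 × 0, remainder 0 ✓
  (3) w² = (0)² = 0, and 0 < 4 ✓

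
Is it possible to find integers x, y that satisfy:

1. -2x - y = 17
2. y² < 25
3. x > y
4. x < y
No

A contradictory subset is {x > y, x < y}. No integer assignment can satisfy these jointly:

  - x > y: bounds one variable relative to another variable
  - x < y: bounds one variable relative to another variable

Direct contradiction: x > y and y > x cannot both hold.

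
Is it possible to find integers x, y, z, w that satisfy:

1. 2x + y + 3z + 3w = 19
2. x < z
Yes

Take x = -1, y = 0, z = 0, w = 7. Substituting into each constraint:
  (1) 2(-1) + 0 + 3(0) + 3(7) = 19 ✓
  (2) -1 < 0 ✓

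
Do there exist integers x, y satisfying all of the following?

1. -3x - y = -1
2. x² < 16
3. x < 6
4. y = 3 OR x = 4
No

A contradictory subset is {-3x - y = -1, x² < 16, y = 3 OR x = 4}. No integer assignment can satisfy these jointly:

  - -3x - y = -1: is a linear equation tying the variables together
  - x² < 16: restricts x to |x| ≤ 3
  - y = 3 OR x = 4: forces a choice: either y = 3 or x = 4

Split on the disjunction (y = 3 OR x = 4):
  • If y = 3: with y = 3, every remaining term of the linear equation is divisible by 3, so the left side is ≡ 0 (mod 3); but the right side 2 ≡ 2 (mod 3). No integers can satisfy it.
  • If x = 4: this contradicts x² < 16, which requires |x| ≤ 3.
Both branches are infeasible, so the system has no integer solution.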